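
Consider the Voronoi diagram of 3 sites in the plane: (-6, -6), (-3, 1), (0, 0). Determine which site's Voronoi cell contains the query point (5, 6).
Nearest site = (0, 0)

The Voronoi cell of site s contains exactly those query points closer to s than to any other site. Compute squared distances from q = (5, 6) to each site:
  (0 − 5)² + (0 − 6)² = 61
  (-3 − 5)² + (1 − 6)² = 89
  (-6 − 5)² + (-6 − 6)² = 265
Minimum is attained by (0, 0), so q lies in its Voronoi cell.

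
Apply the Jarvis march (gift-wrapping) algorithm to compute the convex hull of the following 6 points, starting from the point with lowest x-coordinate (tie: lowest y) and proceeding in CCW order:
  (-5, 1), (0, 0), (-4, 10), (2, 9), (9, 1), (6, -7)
Hull (CCW) = [(-5, 1), (6, -7), (9, 1), (2, 9), (-4, 10)]

Jarvis march: at each step, from the current hull vertex p, select the next vertex q as the point such that every other point lies strictly to the left of (or on) the directed line p → q. (Equivalently: for every other point r, the cross product (q − p) × (r − p) ≥ 0.)
Starting point (lowest x, tie lowest y): (-5, 1). Wrap until returning to start. Resulting hull: (-5, 1), (6, -7), (9, 1), (2, 9), (-4, 10).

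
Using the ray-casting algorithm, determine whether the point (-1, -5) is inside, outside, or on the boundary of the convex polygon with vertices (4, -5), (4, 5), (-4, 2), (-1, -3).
The point (-1, -5) lies strictly outside the polygon

Cast a horizontal ray to the right from the query point and count how many polygon edges it crosses (each edge strictly once or zero times, handled with the usual half-open convention). 
Parity of crossings → even ⇒ outside.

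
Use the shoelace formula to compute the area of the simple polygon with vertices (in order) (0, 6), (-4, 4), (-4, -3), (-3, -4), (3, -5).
Area = 52

Shoelace formula: Area = (1/2) |Σ_i (x_i · y_{i+1} − x_{i+1} · y_i)| (indices mod n). Compute each cross term:
  (0)(4) − (-4)(6) = 24
  (-4)(-3) − (-4)(4) = 28
  (-4)(-4) − (-3)(-3) = 7
  (-3)(-5) − (3)(-4) = 27
  (3)(6) − (0)(-5) = 18
Sum = 104, so (signed) Area = 104/2 = 52, |Area| = 52.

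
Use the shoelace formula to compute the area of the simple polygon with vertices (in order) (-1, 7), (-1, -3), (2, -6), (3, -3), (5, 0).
Area = 42

Shoelace formula: Area = (1/2) |Σ_i (x_i · y_{i+1} − x_{i+1} · y_i)| (indices mod n). Compute each cross term:
  (-1)(-3) − (-1)(7) = 10
  (-1)(-6) − (2)(-3) = 12
  (2)(-3) − (3)(-6) = 12
  (3)(0) − (5)(-3) = 15
  (5)(7) − (-1)(0) = 35
Sum = 84, so (signed) Area = 84/2 = 42, |Area| = 42.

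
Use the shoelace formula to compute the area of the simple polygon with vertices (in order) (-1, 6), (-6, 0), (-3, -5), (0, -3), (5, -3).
Area = 117/2

Shoelace formula: Area = (1/2) |Σ_i (x_i · y_{i+1} − x_{i+1} · y_i)| (indices mod n). Compute each cross term:
  (-1)(0) − (-6)(6) = 36
  (-6)(-5) − (-3)(0) = 30
  (-3)(-3) − (0)(-5) = 9
  (0)(-3) − (5)(-3) = 15
  (5)(6) − (-1)(-3) = 27
Sum = 117, so (signed) Area = 117/2 = 117/2, |Area| = 117/2.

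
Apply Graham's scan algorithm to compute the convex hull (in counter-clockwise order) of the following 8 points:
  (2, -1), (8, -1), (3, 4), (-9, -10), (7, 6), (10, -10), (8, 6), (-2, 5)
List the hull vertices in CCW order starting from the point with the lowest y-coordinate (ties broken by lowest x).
Hull (CCW) = [(-9, -10), (10, -10), (8, 6), (7, 6), (-2, 5)]

Graham scan procedure:
  1. Find the pivot p₀ = point with lowest y (tie → lowest x): (-9, -10).
  2. Sort the remaining points by polar angle around p₀.
  3. Walk through sorted points, maintaining a stack; pop the top while the last three entries make a non-left turn (cross product ≤ 0).
  4. Final stack is the convex hull in CCW order: (-9, -10), (10, -10), (8, 6), (7, 6), (-2, 5).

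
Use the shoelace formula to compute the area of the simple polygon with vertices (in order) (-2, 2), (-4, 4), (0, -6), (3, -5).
Area = 19

Shoelace formula: Area = (1/2) |Σ_i (x_i · y_{i+1} − x_{i+1} · y_i)| (indices mod n). Compute each cross term:
  (-2)(4) − (-4)(2) = 0
  (-4)(-6) − (0)(4) = 24
  (0)(-5) − (3)(-6) = 18
  (3)(2) − (-2)(-5) = -4
Sum = 38, so (signed) Area = 38/2 = 19, |Area| = 19.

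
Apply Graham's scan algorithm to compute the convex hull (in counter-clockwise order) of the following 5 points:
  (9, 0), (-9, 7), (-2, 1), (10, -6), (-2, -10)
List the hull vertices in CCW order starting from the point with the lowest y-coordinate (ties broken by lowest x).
Hull (CCW) = [(-2, -10), (10, -6), (9, 0), (-9, 7)]

Graham scan procedure:
  1. Find the pivot p₀ = point with lowest y (tie → lowest x): (-2, -10).
  2. Sort the remaining points by polar angle around p₀.
  3. Walk through sorted points, maintaining a stack; pop the top while the last three entries make a non-left turn (cross product ≤ 0).
  4. Final stack is the convex hull in CCW order: (-2, -10), (10, -6), (9, 0), (-9, 7).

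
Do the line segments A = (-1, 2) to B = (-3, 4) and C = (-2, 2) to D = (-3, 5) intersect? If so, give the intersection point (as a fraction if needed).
Yes; intersection at (-5/2, 7/2) (t = 3/4 on AB, s = 1/2 on CD)

Parametrize AB as A + t(B − A) = (-1 + -2 t, 2 + 2 t) and CD as C + s(D − C) = (-2 + -1 s, 2 + 3 s). Solve the linear system for (t, s). Determinant = 4 ≠ 0, so a unique intersection of the containing lines exists. Solution: t = 3/4, s = 1/2 — both in [0, 1], so the segments cross. Intersection point: (-5/2, 7/2).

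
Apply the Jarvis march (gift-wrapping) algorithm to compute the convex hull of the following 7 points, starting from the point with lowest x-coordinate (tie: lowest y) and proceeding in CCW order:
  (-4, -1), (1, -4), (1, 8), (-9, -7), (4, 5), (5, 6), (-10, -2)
Hull (CCW) = [(-10, -2), (-9, -7), (1, -4), (5, 6), (1, 8)]

Jarvis march: at each step, from the current hull vertex p, select the next vertex q as the point such that every other point lies strictly to the left of (or on) the directed line p → q. (Equivalently: for every other point r, the cross product (q − p) × (r − p) ≥ 0.)
Starting point (lowest x, tie lowest y): (-10, -2). Wrap until returning to start. Resulting hull: (-10, -2), (-9, -7), (1, -4), (5, 6), (1, 8).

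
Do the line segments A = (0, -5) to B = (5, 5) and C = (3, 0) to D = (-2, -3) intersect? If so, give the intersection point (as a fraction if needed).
Yes; intersection at (16/7, -3/7) (t = 16/35 on AB, s = 1/7 on CD)

Parametrize AB as A + t(B − A) = (0 + 5 t, -5 + 10 t) and CD as C + s(D − C) = (3 + -5 s, 0 + -3 s). Solve the linear system for (t, s). Determinant = -35 ≠ 0, so a unique intersection of the containing lines exists. Solution: t = 16/35, s = 1/7 — both in [0, 1], so the segments cross. Intersection point: (16/7, -3/7).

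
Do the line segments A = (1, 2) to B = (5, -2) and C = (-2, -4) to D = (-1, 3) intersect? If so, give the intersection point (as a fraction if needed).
No (intersection of containing lines falls outside at least one segment)

Parametrize and solve: t = -15/32, s = 9/8. At least one of these is outside [0, 1], so the segments do not intersect.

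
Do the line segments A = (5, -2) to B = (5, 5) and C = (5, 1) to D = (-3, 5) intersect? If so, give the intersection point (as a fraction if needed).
Yes; intersection at (5, 1) (t = 3/7 on AB, s = 0 on CD)

Parametrize AB as A + t(B − A) = (5 + 0 t, -2 + 7 t) and CD as C + s(D − C) = (5 + -8 s, 1 + 4 s). Solve the linear system for (t, s). Determinant = -56 ≠ 0, so a unique intersection of the containing lines exists. Solution: t = 3/7, s = 0 — both in [0, 1], so the segments cross. Intersection point: (5, 1).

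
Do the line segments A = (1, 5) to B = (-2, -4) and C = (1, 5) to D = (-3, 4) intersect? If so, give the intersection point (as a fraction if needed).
Yes; intersection at (1, 5) (t = 0 on AB, s = 0 on CD)

Parametrize AB as A + t(B − A) = (1 + -3 t, 5 + -9 t) and CD as C + s(D − C) = (1 + -4 s, 5 + -1 s). Solve the linear system for (t, s). Determinant = 33 ≠ 0, so a unique intersection of the containing lines exists. Solution: t = 0, s = 0 — both in [0, 1], so the segments cross. Intersection point: (1, 5).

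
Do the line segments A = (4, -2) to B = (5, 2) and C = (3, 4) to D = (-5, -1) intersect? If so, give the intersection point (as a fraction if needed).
No (intersection of containing lines falls outside at least one segment)

Parametrize and solve: t = 53/27, s = -10/27. At least one of these is outside [0, 1], so the segments do not intersect.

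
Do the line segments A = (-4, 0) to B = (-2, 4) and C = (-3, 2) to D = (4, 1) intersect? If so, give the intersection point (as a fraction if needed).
Yes; intersection at (-3, 2) (t = 1/2 on AB, s = 0 on CD)

Parametrize AB as A + t(B − A) = (-4 + 2 t, 0 + 4 t) and CD as C + s(D − C) = (-3 + 7 s, 2 + -1 s). Solve the linear system for (t, s). Determinant = 30 ≠ 0, so a unique intersection of the containing lines exists. Solution: t = 1/2, s = 0 — both in [0, 1], so the segments cross. Intersection point: (-3, 2).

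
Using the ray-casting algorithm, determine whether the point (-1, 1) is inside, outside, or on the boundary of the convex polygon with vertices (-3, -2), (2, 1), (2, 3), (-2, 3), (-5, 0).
The point (-1, 1) lies strictly inside the polygon

Cast a horizontal ray to the right from the query point and count how many polygon edges it crosses (each edge strictly once or zero times, handled with the usual half-open convention). 
Parity of crossings → odd ⇒ inside.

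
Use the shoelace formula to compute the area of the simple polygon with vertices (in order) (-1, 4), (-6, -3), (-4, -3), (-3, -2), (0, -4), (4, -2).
Area = 37

Shoelace formula: Area = (1/2) |Σ_i (x_i · y_{i+1} − x_{i+1} · y_i)| (indices mod n). Compute each cross term:
  (-1)(-3) − (-6)(4) = 27
  (-6)(-3) − (-4)(-3) = 6
  (-4)(-2) − (-3)(-3) = -1
  (-3)(-4) − (0)(-2) = 12
  (0)(-2) − (4)(-4) = 16
  (4)(4) − (-1)(-2) = 14
Sum = 74, so (signed) Area = 74/2 = 37, |Area| = 37.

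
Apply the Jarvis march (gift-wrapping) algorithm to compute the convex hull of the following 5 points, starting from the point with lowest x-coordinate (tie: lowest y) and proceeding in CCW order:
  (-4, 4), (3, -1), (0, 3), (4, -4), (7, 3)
Hull (CCW) = [(-4, 4), (4, -4), (7, 3)]

Jarvis march: at each step, from the current hull vertex p, select the next vertex q as the point such that every other point lies strictly to the left of (or on) the directed line p → q. (Equivalently: for every other point r, the cross product (q − p) × (r − p) ≥ 0.)
Starting point (lowest x, tie lowest y): (-4, 4). Wrap until returning to start. Resulting hull: (-4, 4), (4, -4), (7, 3).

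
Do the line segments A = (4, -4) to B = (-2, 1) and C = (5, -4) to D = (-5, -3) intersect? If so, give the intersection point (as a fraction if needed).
Yes; intersection at (85/22, -171/44) (t = 1/44 on AB, s = 5/44 on CD)

Parametrize AB as A + t(B − A) = (4 + -6 t, -4 + 5 t) and CD as C + s(D − C) = (5 + -10 s, -4 + 1 s). Solve the linear system for (t, s). Determinant = -44 ≠ 0, so a unique intersection of the containing lines exists. Solution: t = 1/44, s = 5/44 — both in [0, 1], so the segments cross. Intersection point: (85/22, -171/44).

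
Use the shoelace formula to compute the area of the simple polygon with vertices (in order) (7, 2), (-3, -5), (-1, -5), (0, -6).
Area = 29/2

Shoelace formula: Area = (1/2) |Σ_i (x_i · y_{i+1} − x_{i+1} · y_i)| (indices mod n). Compute each cross term:
  (7)(-5) − (-3)(2) = -29
  (-3)(-5) − (-1)(-5) = 10
  (-1)(-6) − (0)(-5) = 6
  (0)(2) − (7)(-6) = 42
Sum = 29, so (signed) Area = 29/2 = 29/2, |Area| = 29/2.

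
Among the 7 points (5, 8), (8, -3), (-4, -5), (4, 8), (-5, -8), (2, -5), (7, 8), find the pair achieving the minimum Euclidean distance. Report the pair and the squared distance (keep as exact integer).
Pair = ((5, 8), (4, 8)); squared distance = 1

Compute all C(7, 2) = 21 pairwise squared distances (x_i − x_j)² + (y_i − y_j)². The minimum is 1, attained by the pair ((5, 8), (4, 8)).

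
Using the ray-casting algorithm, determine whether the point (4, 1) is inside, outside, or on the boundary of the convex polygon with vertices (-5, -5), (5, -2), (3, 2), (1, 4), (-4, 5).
The point (4, 1) lies strictly outside the polygon

Cast a horizontal ray to the right from the query point and count how many polygon edges it crosses (each edge strictly once or zero times, handled with the usual half-open convention). 
Parity of crossings → even ⇒ outside.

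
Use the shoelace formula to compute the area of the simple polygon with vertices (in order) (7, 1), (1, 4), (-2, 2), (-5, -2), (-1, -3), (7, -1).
Area = 50

Shoelace formula: Area = (1/2) |Σ_i (x_i · y_{i+1} − x_{i+1} · y_i)| (indices mod n). Compute each cross term:
  (7)(4) − (1)(1) = 27
  (1)(2) − (-2)(4) = 10
  (-2)(-2) − (-5)(2) = 14
  (-5)(-3) − (-1)(-2) = 13
  (-1)(-1) − (7)(-3) = 22
  (7)(1) − (7)(-1) = 14
Sum = 100, so (signed) Area = 100/2 = 50, |Area| = 50.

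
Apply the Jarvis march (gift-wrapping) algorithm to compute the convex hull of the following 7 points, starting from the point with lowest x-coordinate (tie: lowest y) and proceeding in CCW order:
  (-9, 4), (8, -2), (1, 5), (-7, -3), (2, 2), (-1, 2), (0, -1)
Hull (CCW) = [(-9, 4), (-7, -3), (8, -2), (1, 5)]

Jarvis march: at each step, from the current hull vertex p, select the next vertex q as the point such that every other point lies strictly to the left of (or on) the directed line p → q. (Equivalently: for every other point r, the cross product (q − p) × (r − p) ≥ 0.)
Starting point (lowest x, tie lowest y): (-9, 4). Wrap until returning to start. Resulting hull: (-9, 4), (-7, -3), (8, -2), (1, 5).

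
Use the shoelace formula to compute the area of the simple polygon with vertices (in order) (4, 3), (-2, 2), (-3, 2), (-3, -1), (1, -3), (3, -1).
Area = 28

Shoelace formula: Area = (1/2) |Σ_i (x_i · y_{i+1} − x_{i+1} · y_i)| (indices mod n). Compute each cross term:
  (4)(2) − (-2)(3) = 14
  (-2)(2) − (-3)(2) = 2
  (-3)(-1) − (-3)(2) = 9
  (-3)(-3) − (1)(-1) = 10
  (1)(-1) − (3)(-3) = 8
  (3)(3) − (4)(-1) = 13
Sum = 56, so (signed) Area = 56/2 = 28, |Area| = 28.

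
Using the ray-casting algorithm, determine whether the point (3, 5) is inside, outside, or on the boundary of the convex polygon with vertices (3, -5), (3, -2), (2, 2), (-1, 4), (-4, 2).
The point (3, 5) lies strictly outside the polygon

Cast a horizontal ray to the right from the query point and count how many polygon edges it crosses (each edge strictly once or zero times, handled with the usual half-open convention). 
Parity of crossings → even ⇒ outside.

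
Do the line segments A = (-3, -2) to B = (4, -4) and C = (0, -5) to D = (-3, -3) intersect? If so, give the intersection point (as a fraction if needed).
No (intersection of containing lines falls outside at least one segment)

Parametrize and solve: t = -3/8, s = 15/8. At least one of these is outside [0, 1], so the segments do not intersect.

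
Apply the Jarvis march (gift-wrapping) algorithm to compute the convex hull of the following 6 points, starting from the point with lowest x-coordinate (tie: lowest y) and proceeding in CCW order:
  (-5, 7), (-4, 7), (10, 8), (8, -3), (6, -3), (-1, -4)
Hull (CCW) = [(-5, 7), (-1, -4), (8, -3), (10, 8)]

Jarvis march: at each step, from the current hull vertex p, select the next vertex q as the point such that every other point lies strictly to the left of (or on) the directed line p → q. (Equivalently: for every other point r, the cross product (q − p) × (r − p) ≥ 0.)
Starting point (lowest x, tie lowest y): (-5, 7). Wrap until returning to start. Resulting hull: (-5, 7), (-1, -4), (8, -3), (10, 8).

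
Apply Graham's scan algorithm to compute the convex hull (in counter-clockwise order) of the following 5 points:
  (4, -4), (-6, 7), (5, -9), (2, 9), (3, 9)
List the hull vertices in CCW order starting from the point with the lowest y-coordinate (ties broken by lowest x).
Hull (CCW) = [(5, -9), (3, 9), (2, 9), (-6, 7)]

Graham scan procedure:
  1. Find the pivot p₀ = point with lowest y (tie → lowest x): (5, -9).
  2. Sort the remaining points by polar angle around p₀.
  3. Walk through sorted points, maintaining a stack; pop the top while the last three entries make a non-left turn (cross product ≤ 0).
  4. Final stack is the convex hull in CCW order: (5, -9), (3, 9), (2, 9), (-6, 7).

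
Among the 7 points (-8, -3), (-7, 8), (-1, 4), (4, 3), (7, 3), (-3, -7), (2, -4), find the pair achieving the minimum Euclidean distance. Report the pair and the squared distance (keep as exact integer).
Pair = ((4, 3), (7, 3)); squared distance = 9

Compute all C(7, 2) = 21 pairwise squared distances (x_i − x_j)² + (y_i − y_j)². The minimum is 9, attained by the pair ((4, 3), (7, 3)).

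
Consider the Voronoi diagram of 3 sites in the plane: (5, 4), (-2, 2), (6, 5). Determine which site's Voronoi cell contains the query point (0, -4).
Nearest site = (-2, 2)

The Voronoi cell of site s contains exactly those query points closer to s than to any other site. Compute squared distances from q = (0, -4) to each site:
  (-2 − 0)² + (2 − -4)² = 40
  (5 − 0)² + (4 − -4)² = 89
  (6 − 0)² + (5 − -4)² = 117
Minimum is attained by (-2, 2), so q lies in its Voronoi cell.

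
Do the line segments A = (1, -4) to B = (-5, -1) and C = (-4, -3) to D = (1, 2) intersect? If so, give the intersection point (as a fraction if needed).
Yes; intersection at (-3, -2) (t = 2/3 on AB, s = 1/5 on CD)

Parametrize AB as A + t(B − A) = (1 + -6 t, -4 + 3 t) and CD as C + s(D − C) = (-4 + 5 s, -3 + 5 s). Solve the linear system for (t, s). Determinant = 45 ≠ 0, so a unique intersection of the containing lines exists. Solution: t = 2/3, s = 1/5 — both in [0, 1], so the segments cross. Intersection point: (-3, -2).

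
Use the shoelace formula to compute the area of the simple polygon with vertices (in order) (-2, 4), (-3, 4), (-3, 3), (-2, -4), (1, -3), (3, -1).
Area = 53/2

Shoelace formula: Area = (1/2) |Σ_i (x_i · y_{i+1} − x_{i+1} · y_i)| (indices mod n). Compute each cross term:
  (-2)(4) − (-3)(4) = 4
  (-3)(3) − (-3)(4) = 3
  (-3)(-4) − (-2)(3) = 18
  (-2)(-3) − (1)(-4) = 10
  (1)(-1) − (3)(-3) = 8
  (3)(4) − (-2)(-1) = 10
Sum = 53, so (signed) Area = 53/2 = 53/2, |Area| = 53/2.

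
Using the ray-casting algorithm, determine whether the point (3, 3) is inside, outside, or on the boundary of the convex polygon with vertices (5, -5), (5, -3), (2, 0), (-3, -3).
The point (3, 3) lies strictly outside the polygon

Cast a horizontal ray to the right from the query point and count how many polygon edges it crosses (each edge strictly once or zero times, handled with the usual half-open convention). 
Parity of crossings → even ⇒ outside.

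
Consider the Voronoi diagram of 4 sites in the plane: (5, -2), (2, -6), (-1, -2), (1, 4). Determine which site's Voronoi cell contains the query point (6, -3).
Nearest site = (5, -2)

The Voronoi cell of site s contains exactly those query points closer to s than to any other site. Compute squared distances from q = (6, -3) to each site:
  (5 − 6)² + (-2 − -3)² = 2
  (2 − 6)² + (-6 − -3)² = 25
  (-1 − 6)² + (-2 − -3)² = 50
  (1 − 6)² + (4 − -3)² = 74
Minimum is attained by (5, -2), so q lies in its Voronoi cell.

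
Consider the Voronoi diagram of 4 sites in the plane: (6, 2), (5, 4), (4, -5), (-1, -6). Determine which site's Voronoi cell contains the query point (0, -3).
Nearest site = (-1, -6)

The Voronoi cell of site s contains exactly those query points closer to s than to any other site. Compute squared distances from q = (0, -3) to each site:
  (-1 − 0)² + (-6 − -3)² = 10
  (4 − 0)² + (-5 − -3)² = 20
  (6 − 0)² + (2 − -3)² = 61
  (5 − 0)² + (4 − -3)² = 74
Minimum is attained by (-1, -6), so q lies in its Voronoi cell.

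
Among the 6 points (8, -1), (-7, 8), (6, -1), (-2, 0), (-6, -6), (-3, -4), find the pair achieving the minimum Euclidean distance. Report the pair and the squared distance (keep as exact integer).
Pair = ((8, -1), (6, -1)); squared distance = 4

Compute all C(6, 2) = 15 pairwise squared distances (x_i − x_j)² + (y_i − y_j)². The minimum is 4, attained by the pair ((8, -1), (6, -1)).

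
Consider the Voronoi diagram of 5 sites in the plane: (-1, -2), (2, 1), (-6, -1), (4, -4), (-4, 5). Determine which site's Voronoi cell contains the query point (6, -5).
Nearest site = (4, -4)

The Voronoi cell of site s contains exactly those query points closer to s than to any other site. Compute squared distances from q = (6, -5) to each site:
  (4 − 6)² + (-4 − -5)² = 5
  (2 − 6)² + (1 − -5)² = 52
  (-1 − 6)² + (-2 − -5)² = 58
  (-6 − 6)² + (-1 − -5)² = 160
  (-4 − 6)² + (5 − -5)² = 200
Minimum is attained by (4, -4), so q lies in its Voronoi cell.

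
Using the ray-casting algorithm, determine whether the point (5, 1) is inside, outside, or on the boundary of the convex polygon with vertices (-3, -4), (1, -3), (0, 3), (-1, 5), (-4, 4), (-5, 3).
The point (5, 1) lies strictly outside the polygon

Cast a horizontal ray to the right from the query point and count how many polygon edges it crosses (each edge strictly once or zero times, handled with the usual half-open convention). 
Parity of crossings → even ⇒ outside.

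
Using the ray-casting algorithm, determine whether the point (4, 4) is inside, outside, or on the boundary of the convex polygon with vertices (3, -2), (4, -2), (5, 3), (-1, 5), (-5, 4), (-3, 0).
The point (4, 4) lies strictly outside the polygon

Cast a horizontal ray to the right from the query point and count how many polygon edges it crosses (each edge strictly once or zero times, handled with the usual half-open convention). 
Parity of crossings → even ⇒ outside.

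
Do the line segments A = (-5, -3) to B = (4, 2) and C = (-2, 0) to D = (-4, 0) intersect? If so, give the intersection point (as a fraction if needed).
No (intersection of containing lines falls outside at least one segment)

Parametrize and solve: t = 3/5, s = -6/5. At least one of these is outside [0, 1], so the segments do not intersect.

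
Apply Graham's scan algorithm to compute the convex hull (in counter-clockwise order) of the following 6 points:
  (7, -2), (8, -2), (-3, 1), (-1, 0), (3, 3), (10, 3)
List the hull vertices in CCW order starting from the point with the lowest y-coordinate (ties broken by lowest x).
Hull (CCW) = [(7, -2), (8, -2), (10, 3), (3, 3), (-3, 1), (-1, 0)]

Graham scan procedure:
  1. Find the pivot p₀ = point with lowest y (tie → lowest x): (7, -2).
  2. Sort the remaining points by polar angle around p₀.
  3. Walk through sorted points, maintaining a stack; pop the top while the last three entries make a non-left turn (cross product ≤ 0).
  4. Final stack is the convex hull in CCW order: (7, -2), (8, -2), (10, 3), (3, 3), (-3, 1), (-1, 0).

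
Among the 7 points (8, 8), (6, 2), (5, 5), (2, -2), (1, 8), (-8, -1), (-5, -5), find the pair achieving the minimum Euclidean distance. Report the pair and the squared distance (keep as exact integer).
Pair = ((6, 2), (5, 5)); squared distance = 10

Compute all C(7, 2) = 21 pairwise squared distances (x_i − x_j)² + (y_i − y_j)². The minimum is 10, attained by the pair ((6, 2), (5, 5)).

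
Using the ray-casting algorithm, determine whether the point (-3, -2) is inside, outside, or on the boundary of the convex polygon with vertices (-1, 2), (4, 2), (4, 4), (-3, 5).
The point (-3, -2) lies strictly outside the polygon

Cast a horizontal ray to the right from the query point and count how many polygon edges it crosses (each edge strictly once or zero times, handled with the usual half-open convention). 
Parity of crossings → even ⇒ outside.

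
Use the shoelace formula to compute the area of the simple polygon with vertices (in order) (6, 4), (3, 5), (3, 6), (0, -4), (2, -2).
Area = 37/2

Shoelace formula: Area = (1/2) |Σ_i (x_i · y_{i+1} − x_{i+1} · y_i)| (indices mod n). Compute each cross term:
  (6)(5) − (3)(4) = 18
  (3)(6) − (3)(5) = 3
  (3)(-4) − (0)(6) = -12
  (0)(-2) − (2)(-4) = 8
  (2)(4) − (6)(-2) = 20
Sum = 37, so (signed) Area = 37/2 = 37/2, |Area| = 37/2.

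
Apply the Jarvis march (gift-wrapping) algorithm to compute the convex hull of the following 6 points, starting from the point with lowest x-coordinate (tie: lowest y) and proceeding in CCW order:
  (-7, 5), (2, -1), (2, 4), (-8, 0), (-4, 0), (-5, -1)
Hull (CCW) = [(-8, 0), (-5, -1), (2, -1), (2, 4), (-7, 5)]

Jarvis march: at each step, from the current hull vertex p, select the next vertex q as the point such that every other point lies strictly to the left of (or on) the directed line p → q. (Equivalently: for every other point r, the cross product (q − p) × (r − p) ≥ 0.)
Starting point (lowest x, tie lowest y): (-8, 0). Wrap until returning to start. Resulting hull: (-8, 0), (-5, -1), (2, -1), (2, 4), (-7, 5).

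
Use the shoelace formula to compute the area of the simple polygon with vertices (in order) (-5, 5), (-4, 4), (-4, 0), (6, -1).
Area = 45/2

Shoelace formula: Area = (1/2) |Σ_i (x_i · y_{i+1} − x_{i+1} · y_i)| (indices mod n). Compute each cross term:
  (-5)(4) − (-4)(5) = 0
  (-4)(0) − (-4)(4) = 16
  (-4)(-1) − (6)(0) = 4
  (6)(5) − (-5)(-1) = 25
Sum = 45, so (signed) Area = 45/2 = 45/2, |Area| = 45/2.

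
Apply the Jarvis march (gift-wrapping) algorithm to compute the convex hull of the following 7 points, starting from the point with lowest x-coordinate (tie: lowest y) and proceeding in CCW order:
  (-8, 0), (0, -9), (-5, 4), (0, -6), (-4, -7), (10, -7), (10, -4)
Hull (CCW) = [(-8, 0), (-4, -7), (0, -9), (10, -7), (10, -4), (-5, 4)]

Jarvis march: at each step, from the current hull vertex p, select the next vertex q as the point such that every other point lies strictly to the left of (or on) the directed line p → q. (Equivalently: for every other point r, the cross product (q − p) × (r − p) ≥ 0.)
Starting point (lowest x, tie lowest y): (-8, 0). Wrap until returning to start. Resulting hull: (-8, 0), (-4, -7), (0, -9), (10, -7), (10, -4), (-5, 4).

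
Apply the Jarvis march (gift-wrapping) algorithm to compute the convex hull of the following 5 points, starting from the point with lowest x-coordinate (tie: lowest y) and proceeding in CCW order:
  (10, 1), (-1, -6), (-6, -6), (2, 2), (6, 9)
Hull (CCW) = [(-6, -6), (-1, -6), (10, 1), (6, 9)]

Jarvis march: at each step, from the current hull vertex p, select the next vertex q as the point such that every other point lies strictly to the left of (or on) the directed line p → q. (Equivalently: for every other point r, the cross product (q − p) × (r − p) ≥ 0.)
Starting point (lowest x, tie lowest y): (-6, -6). Wrap until returning to start. Resulting hull: (-6, -6), (-1, -6), (10, 1), (6, 9).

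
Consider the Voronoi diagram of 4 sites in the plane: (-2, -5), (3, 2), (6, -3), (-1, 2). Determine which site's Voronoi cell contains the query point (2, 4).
Nearest site = (3, 2)

The Voronoi cell of site s contains exactly those query points closer to s than to any other site. Compute squared distances from q = (2, 4) to each site:
  (3 − 2)² + (2 − 4)² = 5
  (-1 − 2)² + (2 − 4)² = 13
  (6 − 2)² + (-3 − 4)² = 65
  (-2 − 2)² + (-5 − 4)² = 97
Minimum is attained by (3, 2), so q lies in its Voronoi cell.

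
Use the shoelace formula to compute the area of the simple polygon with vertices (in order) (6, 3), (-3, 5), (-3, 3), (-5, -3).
Area = 36

Shoelace formula: Area = (1/2) |Σ_i (x_i · y_{i+1} − x_{i+1} · y_i)| (indices mod n). Compute each cross term:
  (6)(5) − (-3)(3) = 39
  (-3)(3) − (-3)(5) = 6
  (-3)(-3) − (-5)(3) = 24
  (-5)(3) − (6)(-3) = 3
Sum = 72, so (signed) Area = 72/2 = 36, |Area| = 36.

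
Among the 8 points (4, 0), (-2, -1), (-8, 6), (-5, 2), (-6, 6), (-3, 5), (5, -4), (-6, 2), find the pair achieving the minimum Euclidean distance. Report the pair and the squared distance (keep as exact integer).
Pair = ((-5, 2), (-6, 2)); squared distance = 1

Compute all C(8, 2) = 28 pairwise squared distances (x_i − x_j)² + (y_i − y_j)². The minimum is 1, attained by the pair ((-5, 2), (-6, 2)).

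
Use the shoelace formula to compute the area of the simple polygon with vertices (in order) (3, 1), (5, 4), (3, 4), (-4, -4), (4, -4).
Area = 67/2

Shoelace formula: Area = (1/2) |Σ_i (x_i · y_{i+1} − x_{i+1} · y_i)| (indices mod n). Compute each cross term:
  (3)(4) − (5)(1) = 7
  (5)(4) − (3)(4) = 8
  (3)(-4) − (-4)(4) = 4
  (-4)(-4) − (4)(-4) = 32
  (4)(1) − (3)(-4) = 16
Sum = 67, so (signed) Area = 67/2 = 67/2, |Area| = 67/2.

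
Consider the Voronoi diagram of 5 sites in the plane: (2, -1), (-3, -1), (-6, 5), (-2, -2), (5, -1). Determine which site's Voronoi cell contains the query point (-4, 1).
Nearest site = (-3, -1)

The Voronoi cell of site s contains exactly those query points closer to s than to any other site. Compute squared distances from q = (-4, 1) to each site:
  (-3 − -4)² + (-1 − 1)² = 5
  (-2 − -4)² + (-2 − 1)² = 13
  (-6 − -4)² + (5 − 1)² = 20
  (2 − -4)² + (-1 − 1)² = 40
  (5 − -4)² + (-1 − 1)² = 85
Minimum is attained by (-3, -1), so q lies in its Voronoi cell.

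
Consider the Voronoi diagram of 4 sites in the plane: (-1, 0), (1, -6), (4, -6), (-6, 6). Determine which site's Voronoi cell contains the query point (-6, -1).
Nearest site = (-1, 0)

The Voronoi cell of site s contains exactly those query points closer to s than to any other site. Compute squared distances from q = (-6, -1) to each site:
  (-1 − -6)² + (0 − -1)² = 26
  (-6 − -6)² + (6 − -1)² = 49
  (1 − -6)² + (-6 − -1)² = 74
  (4 − -6)² + (-6 − -1)² = 125
Minimum is attained by (-1, 0), so q lies in its Voronoi cell.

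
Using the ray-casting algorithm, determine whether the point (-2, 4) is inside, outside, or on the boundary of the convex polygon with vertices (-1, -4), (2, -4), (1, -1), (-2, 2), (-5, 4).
The point (-2, 4) lies strictly outside the polygon

Cast a horizontal ray to the right from the query point and count how many polygon edges it crosses (each edge strictly once or zero times, handled with the usual half-open convention). 
Parity of crossings → even ⇒ outside.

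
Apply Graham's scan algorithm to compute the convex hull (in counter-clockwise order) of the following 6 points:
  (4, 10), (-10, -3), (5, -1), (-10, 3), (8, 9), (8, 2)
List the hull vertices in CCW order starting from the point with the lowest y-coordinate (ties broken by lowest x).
Hull (CCW) = [(-10, -3), (5, -1), (8, 2), (8, 9), (4, 10), (-10, 3)]

Graham scan procedure:
  1. Find the pivot p₀ = point with lowest y (tie → lowest x): (-10, -3).
  2. Sort the remaining points by polar angle around p₀.
  3. Walk through sorted points, maintaining a stack; pop the top while the last three entries make a non-left turn (cross product ≤ 0).
  4. Final stack is the convex hull in CCW order: (-10, -3), (5, -1), (8, 2), (8, 9), (4, 10), (-10, 3).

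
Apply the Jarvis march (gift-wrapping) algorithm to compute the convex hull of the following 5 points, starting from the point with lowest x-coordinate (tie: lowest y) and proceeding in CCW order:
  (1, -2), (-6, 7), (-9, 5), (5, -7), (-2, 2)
Hull (CCW) = [(-9, 5), (5, -7), (-2, 2), (-6, 7)]

Jarvis march: at each step, from the current hull vertex p, select the next vertex q as the point such that every other point lies strictly to the left of (or on) the directed line p → q. (Equivalently: for every other point r, the cross product (q − p) × (r − p) ≥ 0.)
Starting point (lowest x, tie lowest y): (-9, 5). Wrap until returning to start. Resulting hull: (-9, 5), (5, -7), (-2, 2), (-6, 7).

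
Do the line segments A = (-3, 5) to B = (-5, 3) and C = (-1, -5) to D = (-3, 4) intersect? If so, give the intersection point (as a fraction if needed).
No (intersection of containing lines falls outside at least one segment)

Parametrize and solve: t = 1/11, s = 12/11. At least one of these is outside [0, 1], so the segments do not intersect.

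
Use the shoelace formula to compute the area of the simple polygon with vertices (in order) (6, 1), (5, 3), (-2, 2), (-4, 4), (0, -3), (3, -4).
Area = 77/2

Shoelace formula: Area = (1/2) |Σ_i (x_i · y_{i+1} − x_{i+1} · y_i)| (indices mod n). Compute each cross term:
  (6)(3) − (5)(1) = 13
  (5)(2) − (-2)(3) = 16
  (-2)(4) − (-4)(2) = 0
  (-4)(-3) − (0)(4) = 12
  (0)(-4) − (3)(-3) = 9
  (3)(1) − (6)(-4) = 27
Sum = 77, so (signed) Area = 77/2 = 77/2, |Area| = 77/2.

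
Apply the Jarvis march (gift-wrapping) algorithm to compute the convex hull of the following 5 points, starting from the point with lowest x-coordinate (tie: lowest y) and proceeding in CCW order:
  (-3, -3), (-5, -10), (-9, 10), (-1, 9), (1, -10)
Hull (CCW) = [(-9, 10), (-5, -10), (1, -10), (-1, 9)]

Jarvis march: at each step, from the current hull vertex p, select the next vertex q as the point such that every other point lies strictly to the left of (or on) the directed line p → q. (Equivalently: for every other point r, the cross product (q − p) × (r − p) ≥ 0.)
Starting point (lowest x, tie lowest y): (-9, 10). Wrap until returning to start. Resulting hull: (-9, 10), (-5, -10), (1, -10), (-1, 9).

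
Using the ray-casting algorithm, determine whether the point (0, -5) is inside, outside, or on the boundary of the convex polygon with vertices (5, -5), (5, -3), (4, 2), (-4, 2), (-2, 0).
The point (0, -5) lies strictly outside the polygon

Cast a horizontal ray to the right from the query point and count how many polygon edges it crosses (each edge strictly once or zero times, handled with the usual half-open convention). 
Parity of crossings → even ⇒ outside.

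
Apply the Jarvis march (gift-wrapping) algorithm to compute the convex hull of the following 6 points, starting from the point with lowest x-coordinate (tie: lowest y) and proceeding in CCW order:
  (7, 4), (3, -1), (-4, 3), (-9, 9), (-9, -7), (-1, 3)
Hull (CCW) = [(-9, -7), (3, -1), (7, 4), (-9, 9)]

Jarvis march: at each step, from the current hull vertex p, select the next vertex q as the point such that every other point lies strictly to the left of (or on) the directed line p → q. (Equivalently: for every other point r, the cross product (q − p) × (r − p) ≥ 0.)
Starting point (lowest x, tie lowest y): (-9, -7). Wrap until returning to start. Resulting hull: (-9, -7), (3, -1), (7, 4), (-9, 9).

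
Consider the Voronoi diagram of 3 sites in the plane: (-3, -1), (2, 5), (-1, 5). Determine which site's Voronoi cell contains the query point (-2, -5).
Nearest site = (-3, -1)

The Voronoi cell of site s contains exactly those query points closer to s than to any other site. Compute squared distances from q = (-2, -5) to each site:
  (-3 − -2)² + (-1 − -5)² = 17
  (-1 − -2)² + (5 − -5)² = 101
  (2 − -2)² + (5 − -5)² = 116
Minimum is attained by (-3, -1), so q lies in its Voronoi cell.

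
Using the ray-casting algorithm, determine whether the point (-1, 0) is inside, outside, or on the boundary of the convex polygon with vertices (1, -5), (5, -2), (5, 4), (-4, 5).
The point (-1, 0) lies strictly inside the polygon

Cast a horizontal ray to the right from the query point and count how many polygon edges it crosses (each edge strictly once or zero times, handled with the usual half-open convention). 
Parity of crossings → odd ⇒ inside.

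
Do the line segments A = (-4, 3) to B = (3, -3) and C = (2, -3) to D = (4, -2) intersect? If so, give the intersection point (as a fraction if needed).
Yes; intersection at (50/19, -51/19) (t = 18/19 on AB, s = 6/19 on CD)

Parametrize AB as A + t(B − A) = (-4 + 7 t, 3 + -6 t) and CD as C + s(D − C) = (2 + 2 s, -3 + 1 s). Solve the linear system for (t, s). Determinant = -19 ≠ 0, so a unique intersection of the containing lines exists. Solution: t = 18/19, s = 6/19 — both in [0, 1], so the segments cross. Intersection point: (50/19, -51/19).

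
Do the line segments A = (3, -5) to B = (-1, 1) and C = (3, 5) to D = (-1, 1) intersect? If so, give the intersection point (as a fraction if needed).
Yes; intersection at (-1, 1) (t = 1 on AB, s = 1 on CD)

Parametrize AB as A + t(B − A) = (3 + -4 t, -5 + 6 t) and CD as C + s(D − C) = (3 + -4 s, 5 + -4 s). Solve the linear system for (t, s). Determinant = -40 ≠ 0, so a unique intersection of the containing lines exists. Solution: t = 1, s = 1 — both in [0, 1], so the segments cross. Intersection point: (-1, 1).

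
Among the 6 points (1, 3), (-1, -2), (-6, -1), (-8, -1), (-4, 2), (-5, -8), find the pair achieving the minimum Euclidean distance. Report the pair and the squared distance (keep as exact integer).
Pair = ((-6, -1), (-8, -1)); squared distance = 4

Compute all C(6, 2) = 15 pairwise squared distances (x_i − x_j)² + (y_i − y_j)². The minimum is 4, attained by the pair ((-6, -1), (-8, -1)).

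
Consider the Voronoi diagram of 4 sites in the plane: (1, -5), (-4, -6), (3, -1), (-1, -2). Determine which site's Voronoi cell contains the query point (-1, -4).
Nearest site = (-1, -2)

The Voronoi cell of site s contains exactly those query points closer to s than to any other site. Compute squared distances from q = (-1, -4) to each site:
  (-1 − -1)² + (-2 − -4)² = 4
  (1 − -1)² + (-5 − -4)² = 5
  (-4 − -1)² + (-6 − -4)² = 13
  (3 − -1)² + (-1 − -4)² = 25
Minimum is attained by (-1, -2), so q lies in its Voronoi cell.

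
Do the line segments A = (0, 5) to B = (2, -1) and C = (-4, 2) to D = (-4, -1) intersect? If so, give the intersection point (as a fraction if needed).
No (intersection of containing lines falls outside at least one segment)

Parametrize and solve: t = -2, s = -5. At least one of these is outside [0, 1], so the segments do not intersect.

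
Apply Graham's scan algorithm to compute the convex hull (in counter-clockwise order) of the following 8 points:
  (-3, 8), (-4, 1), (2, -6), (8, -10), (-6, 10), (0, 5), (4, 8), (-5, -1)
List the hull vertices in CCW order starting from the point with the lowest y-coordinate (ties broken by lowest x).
Hull (CCW) = [(8, -10), (4, 8), (-6, 10), (-5, -1), (2, -6)]

Graham scan procedure:
  1. Find the pivot p₀ = point with lowest y (tie → lowest x): (8, -10).
  2. Sort the remaining points by polar angle around p₀.
  3. Walk through sorted points, maintaining a stack; pop the top while the last three entries make a non-left turn (cross product ≤ 0).
  4. Final stack is the convex hull in CCW order: (8, -10), (4, 8), (-6, 10), (-5, -1), (2, -6).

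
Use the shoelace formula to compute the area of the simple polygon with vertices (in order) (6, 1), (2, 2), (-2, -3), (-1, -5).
Area = 22

Shoelace formula: Area = (1/2) |Σ_i (x_i · y_{i+1} − x_{i+1} · y_i)| (indices mod n). Compute each cross term:
  (6)(2) − (2)(1) = 10
  (2)(-3) − (-2)(2) = -2
  (-2)(-5) − (-1)(-3) = 7
  (-1)(1) − (6)(-5) = 29
Sum = 44, so (signed) Area = 44/2 = 22, |Area| = 22.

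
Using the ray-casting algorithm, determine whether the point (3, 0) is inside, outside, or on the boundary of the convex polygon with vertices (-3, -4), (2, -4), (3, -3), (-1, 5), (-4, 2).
The point (3, 0) lies strictly outside the polygon

Cast a horizontal ray to the right from the query point and count how many polygon edges it crosses (each edge strictly once or zero times, handled with the usual half-open convention). 
Parity of crossings → even ⇒ outside.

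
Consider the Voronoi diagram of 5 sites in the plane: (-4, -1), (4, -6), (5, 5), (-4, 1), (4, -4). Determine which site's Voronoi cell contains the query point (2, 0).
Nearest site = (4, -4)

The Voronoi cell of site s contains exactly those query points closer to s than to any other site. Compute squared distances from q = (2, 0) to each site:
  (4 − 2)² + (-4 − 0)² = 20
  (5 − 2)² + (5 − 0)² = 34
  (-4 − 2)² + (-1 − 0)² = 37
  (-4 − 2)² + (1 − 0)² = 37
  (4 − 2)² + (-6 − 0)² = 40
Minimum is attained by (4, -4), so q lies in its Voronoi cell.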